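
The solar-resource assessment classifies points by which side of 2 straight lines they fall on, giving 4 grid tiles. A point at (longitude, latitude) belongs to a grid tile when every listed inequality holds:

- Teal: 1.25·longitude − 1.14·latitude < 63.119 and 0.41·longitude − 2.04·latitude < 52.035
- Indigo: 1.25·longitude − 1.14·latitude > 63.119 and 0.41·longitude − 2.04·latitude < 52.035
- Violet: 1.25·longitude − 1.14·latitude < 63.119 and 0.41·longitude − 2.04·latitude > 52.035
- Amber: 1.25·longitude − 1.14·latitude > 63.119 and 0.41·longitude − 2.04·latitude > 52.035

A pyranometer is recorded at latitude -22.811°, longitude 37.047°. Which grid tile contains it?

Amber

1.25·37.047 − 1.14·-22.811 = 72.313, which is > 63.119
0.41·37.047 − 2.04·-22.811 = 61.724, which is > 52.035
This sign pattern matches Amber.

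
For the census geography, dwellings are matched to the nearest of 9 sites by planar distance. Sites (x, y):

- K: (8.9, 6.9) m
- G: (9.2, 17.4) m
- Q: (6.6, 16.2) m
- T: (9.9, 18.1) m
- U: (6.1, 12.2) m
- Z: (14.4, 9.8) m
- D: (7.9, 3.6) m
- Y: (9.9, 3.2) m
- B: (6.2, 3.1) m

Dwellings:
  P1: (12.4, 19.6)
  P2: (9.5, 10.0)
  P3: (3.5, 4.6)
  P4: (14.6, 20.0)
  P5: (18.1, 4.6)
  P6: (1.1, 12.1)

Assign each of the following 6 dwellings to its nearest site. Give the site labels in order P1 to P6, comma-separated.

T, K, B, T, Z, U

P1 → T (d²=8.50)
P2 → K (d²=9.97)
P3 → B (d²=9.54)
P4 → T (d²=25.70)
P5 → Z (d²=40.73)
P6 → U (d²=25.01)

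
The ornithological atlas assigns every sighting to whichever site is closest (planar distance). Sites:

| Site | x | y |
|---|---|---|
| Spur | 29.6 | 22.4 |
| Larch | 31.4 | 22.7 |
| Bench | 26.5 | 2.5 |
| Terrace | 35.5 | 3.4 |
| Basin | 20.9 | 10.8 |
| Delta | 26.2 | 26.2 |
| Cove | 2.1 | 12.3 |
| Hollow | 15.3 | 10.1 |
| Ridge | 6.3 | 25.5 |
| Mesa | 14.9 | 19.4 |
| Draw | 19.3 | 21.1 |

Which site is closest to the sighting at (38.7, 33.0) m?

Larch

Squared distances to each site:
Spur: 195.170; Larch: 159.380; Bench: 1079.090; Terrace: 886.400; Basin: 809.680; Delta: 202.490; Cove: 1768.050; Hollow: 1071.970; Ridge: 1106.010; Mesa: 751.400; Draw: 517.970.
Minimum at Larch.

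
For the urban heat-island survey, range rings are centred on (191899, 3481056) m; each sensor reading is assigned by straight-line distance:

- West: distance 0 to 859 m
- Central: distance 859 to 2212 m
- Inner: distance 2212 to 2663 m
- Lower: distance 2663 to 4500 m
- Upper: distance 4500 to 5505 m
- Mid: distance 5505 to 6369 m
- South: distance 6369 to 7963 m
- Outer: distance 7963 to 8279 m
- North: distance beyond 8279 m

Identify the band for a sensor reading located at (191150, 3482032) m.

Central

Distance = √((191150−191899)² + (3482032−3481056)²) = √(561001.000 + 952576.000) = 1230.275 m.
859 ≤ 1230.275 < 2212 → Central.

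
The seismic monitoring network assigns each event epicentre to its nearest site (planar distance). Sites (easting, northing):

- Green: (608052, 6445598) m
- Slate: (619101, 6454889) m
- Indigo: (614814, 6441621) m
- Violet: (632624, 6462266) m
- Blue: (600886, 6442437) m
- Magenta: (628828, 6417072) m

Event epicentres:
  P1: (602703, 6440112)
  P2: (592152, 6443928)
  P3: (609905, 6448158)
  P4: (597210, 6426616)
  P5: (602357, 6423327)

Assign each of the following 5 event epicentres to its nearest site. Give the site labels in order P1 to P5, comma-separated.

P1 → Blue (d²=8707114.00)
P2 → Blue (d²=78505837.00)
P3 → Green (d²=9987209.00)
P4 → Blue (d²=263817017.00)
P5 → Blue (d²=367355941.00)

Blue, Blue, Green, Blue, Blue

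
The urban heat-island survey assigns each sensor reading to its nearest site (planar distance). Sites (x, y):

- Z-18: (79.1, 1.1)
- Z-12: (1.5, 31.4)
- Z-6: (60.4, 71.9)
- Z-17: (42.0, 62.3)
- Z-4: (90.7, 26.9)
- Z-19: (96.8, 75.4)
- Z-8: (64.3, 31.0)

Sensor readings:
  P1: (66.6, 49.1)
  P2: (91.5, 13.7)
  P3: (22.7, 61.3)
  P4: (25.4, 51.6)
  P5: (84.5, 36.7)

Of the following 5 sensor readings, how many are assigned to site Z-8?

P1 → Z-8
P2 → Z-4
P3 → Z-17
P4 → Z-17
P5 → Z-4
1 of the 5 goes to Z-8.

1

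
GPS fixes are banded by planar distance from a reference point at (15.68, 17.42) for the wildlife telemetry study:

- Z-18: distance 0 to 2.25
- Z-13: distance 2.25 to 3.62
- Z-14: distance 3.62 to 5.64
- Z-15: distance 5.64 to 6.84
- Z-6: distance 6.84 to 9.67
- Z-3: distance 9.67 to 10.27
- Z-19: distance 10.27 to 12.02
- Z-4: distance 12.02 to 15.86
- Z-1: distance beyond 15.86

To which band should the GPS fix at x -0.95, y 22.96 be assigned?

Distance = √((-0.95−15.68)² + (22.96−17.42)²) = √(276.557 + 30.692) = 17.529.
15.86 ≤ 17.529 < ∞ → Z-1.

Z-1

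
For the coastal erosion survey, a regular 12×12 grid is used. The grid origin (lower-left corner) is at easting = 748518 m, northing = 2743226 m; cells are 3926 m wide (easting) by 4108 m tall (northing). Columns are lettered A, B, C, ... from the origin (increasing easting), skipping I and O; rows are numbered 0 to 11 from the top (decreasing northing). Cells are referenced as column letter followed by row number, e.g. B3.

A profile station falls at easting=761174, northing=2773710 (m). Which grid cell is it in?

Column index: ⌊(761174 − 748518) / 3926⌋ = ⌊3.224⌋ = 3 → column D
Row offset from origin: ⌊(2773710 − 2743226) / 4108⌋ = ⌊7.421⌋ = 7 → row 4 (counted from top)

D4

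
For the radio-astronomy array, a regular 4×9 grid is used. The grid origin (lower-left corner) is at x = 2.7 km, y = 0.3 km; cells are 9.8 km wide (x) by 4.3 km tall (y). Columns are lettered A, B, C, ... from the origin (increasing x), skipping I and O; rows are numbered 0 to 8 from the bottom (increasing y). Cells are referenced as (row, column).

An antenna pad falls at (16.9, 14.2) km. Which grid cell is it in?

Column index: ⌊(16.9 − 2.7) / 9.8⌋ = ⌊1.449⌋ = 1 → column B
Row offset from origin: ⌊(14.2 − 0.3) / 4.3⌋ = ⌊3.233⌋ = 3 → row 3

(3, B)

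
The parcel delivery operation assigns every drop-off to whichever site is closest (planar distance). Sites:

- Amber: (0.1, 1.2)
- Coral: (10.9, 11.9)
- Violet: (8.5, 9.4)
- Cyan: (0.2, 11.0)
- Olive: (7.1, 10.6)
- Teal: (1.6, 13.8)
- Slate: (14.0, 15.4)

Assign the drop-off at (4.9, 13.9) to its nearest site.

Teal

Squared distances to each site:
Amber: 184.330; Coral: 40.000; Violet: 33.210; Cyan: 30.500; Olive: 15.730; Teal: 10.900; Slate: 85.060.
Minimum at Teal.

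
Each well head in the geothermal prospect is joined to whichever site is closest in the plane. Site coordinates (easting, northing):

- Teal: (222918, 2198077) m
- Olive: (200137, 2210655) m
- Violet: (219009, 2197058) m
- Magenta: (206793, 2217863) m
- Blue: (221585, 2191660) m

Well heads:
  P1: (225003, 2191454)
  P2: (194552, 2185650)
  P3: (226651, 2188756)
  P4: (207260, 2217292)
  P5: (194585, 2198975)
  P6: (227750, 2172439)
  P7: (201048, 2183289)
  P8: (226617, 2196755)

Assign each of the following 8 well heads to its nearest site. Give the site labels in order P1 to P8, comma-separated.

Blue, Olive, Blue, Magenta, Olive, Blue, Blue, Teal

P1 → Blue (d²=11725160.00)
P2 → Olive (d²=656442250.00)
P3 → Blue (d²=34097572.00)
P4 → Magenta (d²=544130.00)
P5 → Olive (d²=167247104.00)
P6 → Blue (d²=407454066.00)
P7 → Blue (d²=491842010.00)
P8 → Teal (d²=15430285.00)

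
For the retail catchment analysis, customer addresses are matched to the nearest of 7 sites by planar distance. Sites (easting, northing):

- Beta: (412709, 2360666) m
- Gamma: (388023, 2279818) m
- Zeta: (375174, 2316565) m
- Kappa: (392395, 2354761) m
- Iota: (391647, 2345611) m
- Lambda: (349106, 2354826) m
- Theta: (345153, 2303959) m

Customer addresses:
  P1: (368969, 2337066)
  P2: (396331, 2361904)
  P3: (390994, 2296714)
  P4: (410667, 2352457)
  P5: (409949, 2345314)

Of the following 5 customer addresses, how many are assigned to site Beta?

P1 → Zeta
P2 → Kappa
P3 → Gamma
P4 → Beta
P5 → Beta
2 of the 5 go to Beta.

2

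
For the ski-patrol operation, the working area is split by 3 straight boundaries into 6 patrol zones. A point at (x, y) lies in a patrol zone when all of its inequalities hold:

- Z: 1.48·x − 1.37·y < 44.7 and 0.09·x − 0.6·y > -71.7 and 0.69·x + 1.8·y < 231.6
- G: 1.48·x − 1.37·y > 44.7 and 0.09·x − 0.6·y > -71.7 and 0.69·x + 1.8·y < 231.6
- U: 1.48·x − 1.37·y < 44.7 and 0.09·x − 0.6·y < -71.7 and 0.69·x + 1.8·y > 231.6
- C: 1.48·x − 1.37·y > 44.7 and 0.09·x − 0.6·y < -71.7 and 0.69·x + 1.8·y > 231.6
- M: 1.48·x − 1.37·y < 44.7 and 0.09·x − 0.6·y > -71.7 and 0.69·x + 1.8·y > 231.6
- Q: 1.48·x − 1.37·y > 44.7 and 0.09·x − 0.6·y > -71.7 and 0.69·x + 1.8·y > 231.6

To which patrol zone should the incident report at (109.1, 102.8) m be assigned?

M

1.48·109.1 − 1.37·102.8 = 20.632, which is < 44.7
0.09·109.1 − 0.6·102.8 = -51.861, which is > -71.7
0.69·109.1 + 1.8·102.8 = 260.319, which is > 231.6
This sign pattern matches M.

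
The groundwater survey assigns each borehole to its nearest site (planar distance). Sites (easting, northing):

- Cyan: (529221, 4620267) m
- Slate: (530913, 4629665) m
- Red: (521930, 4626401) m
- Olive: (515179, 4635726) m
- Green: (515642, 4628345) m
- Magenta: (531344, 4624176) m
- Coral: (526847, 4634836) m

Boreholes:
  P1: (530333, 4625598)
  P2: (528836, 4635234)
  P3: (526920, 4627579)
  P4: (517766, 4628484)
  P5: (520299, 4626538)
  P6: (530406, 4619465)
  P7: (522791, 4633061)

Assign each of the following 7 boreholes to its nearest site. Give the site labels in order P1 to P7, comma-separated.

P1 → Magenta (d²=3044205.00)
P2 → Coral (d²=4114525.00)
P3 → Slate (d²=20295445.00)
P4 → Green (d²=4530697.00)
P5 → Red (d²=2678930.00)
P6 → Cyan (d²=2047429.00)
P7 → Coral (d²=19601761.00)

Magenta, Coral, Slate, Green, Red, Cyan, Coral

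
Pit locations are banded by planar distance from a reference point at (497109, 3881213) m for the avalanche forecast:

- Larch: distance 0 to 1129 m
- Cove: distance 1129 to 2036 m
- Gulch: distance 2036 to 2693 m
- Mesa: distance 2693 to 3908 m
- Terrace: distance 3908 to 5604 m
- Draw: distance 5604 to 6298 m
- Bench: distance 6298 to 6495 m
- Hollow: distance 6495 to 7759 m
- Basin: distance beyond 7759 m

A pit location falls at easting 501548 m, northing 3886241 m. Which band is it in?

Distance = √((501548−497109)² + (3886241−3881213)²) = √(19704721.000 + 25280784.000) = 6707.123 m.
6495 ≤ 6707.123 < 7759 → Hollow.

Hollow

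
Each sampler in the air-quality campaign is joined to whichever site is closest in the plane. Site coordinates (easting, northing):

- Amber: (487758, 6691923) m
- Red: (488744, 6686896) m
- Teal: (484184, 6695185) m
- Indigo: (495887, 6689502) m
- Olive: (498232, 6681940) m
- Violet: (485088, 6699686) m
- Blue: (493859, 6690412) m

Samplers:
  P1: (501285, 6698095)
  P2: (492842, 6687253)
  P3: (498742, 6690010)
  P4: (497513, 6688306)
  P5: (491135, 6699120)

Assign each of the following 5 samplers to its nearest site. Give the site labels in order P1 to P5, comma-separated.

Indigo, Blue, Indigo, Indigo, Violet

P1 → Indigo (d²=102978053.00)
P2 → Blue (d²=11013570.00)
P3 → Indigo (d²=8409089.00)
P4 → Indigo (d²=4074292.00)
P5 → Violet (d²=36886565.00)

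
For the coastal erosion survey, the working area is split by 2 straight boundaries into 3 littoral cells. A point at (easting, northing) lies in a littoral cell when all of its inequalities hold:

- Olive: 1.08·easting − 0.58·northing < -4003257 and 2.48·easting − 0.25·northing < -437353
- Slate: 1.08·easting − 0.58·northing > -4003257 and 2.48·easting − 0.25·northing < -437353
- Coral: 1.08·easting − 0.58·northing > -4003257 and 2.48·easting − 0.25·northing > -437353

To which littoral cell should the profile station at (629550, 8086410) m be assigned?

1.08·629550 − 0.58·8086410 = -4010203.800, which is < -4003257
2.48·629550 − 0.25·8086410 = -460318.500, which is < -437353
This sign pattern matches Olive.

Olive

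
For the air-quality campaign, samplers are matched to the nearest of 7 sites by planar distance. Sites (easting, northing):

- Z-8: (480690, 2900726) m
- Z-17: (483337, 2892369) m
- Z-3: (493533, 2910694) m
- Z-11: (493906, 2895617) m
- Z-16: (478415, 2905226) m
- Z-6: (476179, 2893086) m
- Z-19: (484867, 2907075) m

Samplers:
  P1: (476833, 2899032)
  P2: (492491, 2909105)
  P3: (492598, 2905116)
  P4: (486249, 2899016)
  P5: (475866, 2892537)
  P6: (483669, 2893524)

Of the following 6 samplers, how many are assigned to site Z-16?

P1 → Z-8
P2 → Z-3
P3 → Z-3
P4 → Z-8
P5 → Z-6
P6 → Z-17
0 of the 6 go to Z-16.

0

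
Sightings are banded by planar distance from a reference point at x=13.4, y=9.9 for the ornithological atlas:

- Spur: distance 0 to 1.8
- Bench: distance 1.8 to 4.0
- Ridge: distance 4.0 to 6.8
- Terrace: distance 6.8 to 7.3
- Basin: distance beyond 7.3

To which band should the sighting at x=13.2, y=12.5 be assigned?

Distance = √((13.2−13.4)² + (12.5−9.9)²) = √(0.040 + 6.760) = 2.608.
1.8 ≤ 2.608 < 4.0 → Bench.

Bench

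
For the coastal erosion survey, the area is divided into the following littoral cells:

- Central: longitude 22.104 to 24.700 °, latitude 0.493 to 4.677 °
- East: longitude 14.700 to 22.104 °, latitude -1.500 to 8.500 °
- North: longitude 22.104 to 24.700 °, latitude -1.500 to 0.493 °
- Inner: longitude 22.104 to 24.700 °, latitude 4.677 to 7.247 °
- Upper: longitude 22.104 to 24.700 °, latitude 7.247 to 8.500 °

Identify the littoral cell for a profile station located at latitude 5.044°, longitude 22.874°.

Inner

The point has longitude = 22.874 and latitude = 5.044.
Only Inner satisfies 22.104 ≤ longitude ≤ 24.700 and 4.677 ≤ latitude ≤ 7.247.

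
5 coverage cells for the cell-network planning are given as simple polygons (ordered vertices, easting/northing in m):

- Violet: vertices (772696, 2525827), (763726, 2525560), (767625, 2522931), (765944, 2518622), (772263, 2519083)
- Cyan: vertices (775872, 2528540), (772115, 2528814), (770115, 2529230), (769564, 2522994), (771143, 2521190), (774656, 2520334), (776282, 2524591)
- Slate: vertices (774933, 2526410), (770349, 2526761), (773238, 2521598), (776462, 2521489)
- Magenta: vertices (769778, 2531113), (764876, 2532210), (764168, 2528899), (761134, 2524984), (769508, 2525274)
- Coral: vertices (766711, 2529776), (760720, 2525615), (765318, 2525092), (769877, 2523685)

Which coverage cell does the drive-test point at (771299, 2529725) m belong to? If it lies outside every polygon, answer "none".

none

Cast a ray rightward from (771299, 2529725). For each polygon, the edges (by vertex number in listed order) whose endpoints lie on opposite sides of northing = 2529725, where each meets that height, and whether that is right or left of the point:
Violet: no edge straddles that height → 0 crossings.
Cyan: no edge straddles that height → 0 crossings.
Slate: no edge straddles that height → 0 crossings.
Magenta: 2–3 at easting≈764344.6 (left), 5–1 at easting≈769713.8 (left) → 0 crossings.
Coral: 1–2 at easting≈766637.6 (left), 4–1 at easting≈766737.5 (left) → 0 crossings.
All counts are even, so the point lies outside every listed polygon.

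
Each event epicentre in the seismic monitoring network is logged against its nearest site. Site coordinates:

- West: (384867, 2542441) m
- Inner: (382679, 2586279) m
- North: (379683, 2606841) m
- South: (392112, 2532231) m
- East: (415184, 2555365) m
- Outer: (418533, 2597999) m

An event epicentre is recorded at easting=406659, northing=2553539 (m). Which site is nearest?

Squared distances to each site:
West: 598056868.000; Inner: 1646948000.000; North: 3568807780.000; South: 665646073.000; East: 76009901.000; Outer: 2117683476.000.
Minimum at East.

East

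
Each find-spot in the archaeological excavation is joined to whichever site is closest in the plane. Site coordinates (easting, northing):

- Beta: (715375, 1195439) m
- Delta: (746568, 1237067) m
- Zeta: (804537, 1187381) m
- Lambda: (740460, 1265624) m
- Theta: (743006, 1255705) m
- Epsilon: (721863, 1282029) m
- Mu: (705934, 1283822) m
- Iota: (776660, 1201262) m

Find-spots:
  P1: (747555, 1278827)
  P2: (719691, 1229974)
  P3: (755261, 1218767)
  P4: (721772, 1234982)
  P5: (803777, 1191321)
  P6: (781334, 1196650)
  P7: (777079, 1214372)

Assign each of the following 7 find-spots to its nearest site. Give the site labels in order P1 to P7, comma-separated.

P1 → Lambda (d²=224658234.00)
P2 → Delta (d²=772683778.00)
P3 → Delta (d²=410458249.00)
P4 → Delta (d²=619188841.00)
P5 → Zeta (d²=16101200.00)
P6 → Iota (d²=43116820.00)
P7 → Iota (d²=172047661.00)

Lambda, Delta, Delta, Delta, Zeta, Iota, Iota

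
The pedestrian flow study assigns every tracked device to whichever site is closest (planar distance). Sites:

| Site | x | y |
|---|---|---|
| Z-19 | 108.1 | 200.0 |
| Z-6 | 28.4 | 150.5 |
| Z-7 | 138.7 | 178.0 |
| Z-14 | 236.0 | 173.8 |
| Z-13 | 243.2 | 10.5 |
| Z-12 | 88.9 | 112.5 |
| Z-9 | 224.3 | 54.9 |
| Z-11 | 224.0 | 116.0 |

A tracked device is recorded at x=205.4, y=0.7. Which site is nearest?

Squared distances to each site:
Z-19: 49187.780; Z-6: 53769.040; Z-7: 35884.180; Z-14: 30899.970; Z-13: 1524.880; Z-12: 26071.490; Z-9: 3294.850; Z-11: 13640.050.
Minimum at Z-13.

Z-13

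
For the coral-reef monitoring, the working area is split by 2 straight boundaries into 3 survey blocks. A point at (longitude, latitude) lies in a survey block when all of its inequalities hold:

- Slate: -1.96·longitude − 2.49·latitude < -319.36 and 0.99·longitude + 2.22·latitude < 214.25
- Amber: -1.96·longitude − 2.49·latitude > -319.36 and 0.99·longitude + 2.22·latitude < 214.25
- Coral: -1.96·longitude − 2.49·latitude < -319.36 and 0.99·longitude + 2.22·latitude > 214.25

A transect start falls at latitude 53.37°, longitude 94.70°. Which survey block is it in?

-1.96·94.70 − 2.49·53.37 = -318.503, which is > -319.36
0.99·94.70 + 2.22·53.37 = 212.234, which is < 214.25
This sign pattern matches Amber.

Amber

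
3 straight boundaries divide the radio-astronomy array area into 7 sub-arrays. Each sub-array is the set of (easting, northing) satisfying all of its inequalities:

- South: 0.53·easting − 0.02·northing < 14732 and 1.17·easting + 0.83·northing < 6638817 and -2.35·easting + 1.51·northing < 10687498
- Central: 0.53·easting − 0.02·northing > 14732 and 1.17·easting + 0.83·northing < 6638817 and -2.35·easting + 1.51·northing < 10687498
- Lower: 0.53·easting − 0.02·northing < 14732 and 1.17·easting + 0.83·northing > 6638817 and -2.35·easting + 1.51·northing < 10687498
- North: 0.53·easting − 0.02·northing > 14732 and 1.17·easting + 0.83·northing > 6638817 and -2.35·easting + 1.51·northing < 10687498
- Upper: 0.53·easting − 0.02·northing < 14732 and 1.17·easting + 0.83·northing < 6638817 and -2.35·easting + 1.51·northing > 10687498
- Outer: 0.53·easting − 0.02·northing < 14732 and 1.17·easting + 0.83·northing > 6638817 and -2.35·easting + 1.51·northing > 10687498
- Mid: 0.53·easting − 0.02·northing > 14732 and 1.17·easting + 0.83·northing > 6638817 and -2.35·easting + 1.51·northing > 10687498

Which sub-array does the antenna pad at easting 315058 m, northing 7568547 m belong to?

Mid

0.53·315058 − 0.02·7568547 = 15609.800, which is > 14732
1.17·315058 + 0.83·7568547 = 6650511.870, which is > 6638817
-2.35·315058 + 1.51·7568547 = 10688119.670, which is > 10687498
This sign pattern matches Mid.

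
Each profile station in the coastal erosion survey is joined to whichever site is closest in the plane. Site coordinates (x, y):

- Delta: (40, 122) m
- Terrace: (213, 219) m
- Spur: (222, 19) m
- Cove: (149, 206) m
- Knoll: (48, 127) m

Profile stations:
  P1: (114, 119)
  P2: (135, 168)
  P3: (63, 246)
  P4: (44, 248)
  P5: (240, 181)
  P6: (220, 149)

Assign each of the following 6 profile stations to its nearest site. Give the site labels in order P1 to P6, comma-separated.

P1 → Knoll (d²=4420.00)
P2 → Cove (d²=1640.00)
P3 → Cove (d²=8996.00)
P4 → Cove (d²=12789.00)
P5 → Terrace (d²=2173.00)
P6 → Terrace (d²=4949.00)

Knoll, Cove, Cove, Cove, Terrace, Terrace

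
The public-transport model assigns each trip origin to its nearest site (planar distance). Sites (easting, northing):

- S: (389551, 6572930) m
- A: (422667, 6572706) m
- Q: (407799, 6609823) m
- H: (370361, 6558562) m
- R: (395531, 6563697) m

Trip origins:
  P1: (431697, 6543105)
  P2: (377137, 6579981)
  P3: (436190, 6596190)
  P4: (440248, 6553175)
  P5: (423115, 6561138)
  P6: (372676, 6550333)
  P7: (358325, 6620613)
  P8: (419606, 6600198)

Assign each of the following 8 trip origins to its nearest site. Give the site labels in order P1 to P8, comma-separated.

A, S, A, A, A, H, Q, Q

P1 → A (d²=957760101.00)
P2 → S (d²=203823997.00)
P3 → A (d²=734369785.00)
P4 → A (d²=690551522.00)
P5 → A (d²=134019328.00)
P6 → H (d²=73075666.00)
P7 → Q (d²=2564100776.00)
P8 → Q (d²=232045874.00)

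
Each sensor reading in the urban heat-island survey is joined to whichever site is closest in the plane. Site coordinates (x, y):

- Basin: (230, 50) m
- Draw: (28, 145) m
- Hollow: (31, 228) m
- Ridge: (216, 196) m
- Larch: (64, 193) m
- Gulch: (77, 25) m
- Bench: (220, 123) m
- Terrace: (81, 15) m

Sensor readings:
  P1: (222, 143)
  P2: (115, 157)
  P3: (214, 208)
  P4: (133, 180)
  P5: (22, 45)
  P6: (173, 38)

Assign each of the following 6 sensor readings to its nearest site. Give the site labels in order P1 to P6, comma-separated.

P1 → Bench (d²=404.00)
P2 → Larch (d²=3897.00)
P3 → Ridge (d²=148.00)
P4 → Larch (d²=4930.00)
P5 → Gulch (d²=3425.00)
P6 → Basin (d²=3393.00)

Bench, Larch, Ridge, Larch, Gulch, Basin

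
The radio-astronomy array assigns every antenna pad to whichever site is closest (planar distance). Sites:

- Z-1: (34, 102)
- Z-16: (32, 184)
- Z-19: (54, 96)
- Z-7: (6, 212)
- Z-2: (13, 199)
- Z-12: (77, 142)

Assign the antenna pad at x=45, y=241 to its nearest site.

Squared distances to each site:
Z-1: 19442.000; Z-16: 3418.000; Z-19: 21106.000; Z-7: 2362.000; Z-2: 2788.000; Z-12: 10825.000.
Minimum at Z-7.

Z-7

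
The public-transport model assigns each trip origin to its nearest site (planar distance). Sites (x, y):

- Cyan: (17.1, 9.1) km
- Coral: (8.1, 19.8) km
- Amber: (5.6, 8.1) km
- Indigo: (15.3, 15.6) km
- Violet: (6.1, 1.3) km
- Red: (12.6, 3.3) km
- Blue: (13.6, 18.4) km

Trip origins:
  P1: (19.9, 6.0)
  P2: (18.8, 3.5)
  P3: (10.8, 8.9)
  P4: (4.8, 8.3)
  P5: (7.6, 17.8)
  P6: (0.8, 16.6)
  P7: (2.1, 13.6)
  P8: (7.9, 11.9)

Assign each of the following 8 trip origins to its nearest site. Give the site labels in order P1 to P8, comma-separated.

Cyan, Cyan, Amber, Amber, Coral, Coral, Amber, Amber

P1 → Cyan (d²=17.45)
P2 → Cyan (d²=34.25)
P3 → Amber (d²=27.68)
P4 → Amber (d²=0.68)
P5 → Coral (d²=4.25)
P6 → Coral (d²=63.53)
P7 → Amber (d²=42.50)
P8 → Amber (d²=19.73)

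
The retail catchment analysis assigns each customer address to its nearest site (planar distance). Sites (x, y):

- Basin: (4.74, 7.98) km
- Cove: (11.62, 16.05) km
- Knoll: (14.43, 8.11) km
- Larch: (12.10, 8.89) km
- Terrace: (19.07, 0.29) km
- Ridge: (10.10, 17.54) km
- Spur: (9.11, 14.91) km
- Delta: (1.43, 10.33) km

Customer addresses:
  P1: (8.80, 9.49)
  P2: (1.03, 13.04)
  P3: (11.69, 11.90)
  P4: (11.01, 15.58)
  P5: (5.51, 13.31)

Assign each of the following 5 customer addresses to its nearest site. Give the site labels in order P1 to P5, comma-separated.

Larch, Delta, Larch, Cove, Spur

P1 → Larch (d²=11.25)
P2 → Delta (d²=7.50)
P3 → Larch (d²=9.23)
P4 → Cove (d²=0.59)
P5 → Spur (d²=15.52)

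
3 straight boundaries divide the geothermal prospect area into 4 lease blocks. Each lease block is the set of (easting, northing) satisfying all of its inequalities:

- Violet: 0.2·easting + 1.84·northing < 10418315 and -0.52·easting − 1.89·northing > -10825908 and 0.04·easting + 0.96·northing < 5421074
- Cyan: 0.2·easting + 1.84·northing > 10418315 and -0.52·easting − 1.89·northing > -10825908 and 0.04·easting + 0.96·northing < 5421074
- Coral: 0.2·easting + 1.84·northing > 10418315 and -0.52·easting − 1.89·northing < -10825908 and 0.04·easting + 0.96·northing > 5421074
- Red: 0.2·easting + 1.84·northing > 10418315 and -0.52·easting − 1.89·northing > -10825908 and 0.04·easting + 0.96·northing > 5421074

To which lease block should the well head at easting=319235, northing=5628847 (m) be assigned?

0.2·319235 + 1.84·5628847 = 10420925.480, which is > 10418315
-0.52·319235 − 1.89·5628847 = -10804523.030, which is > -10825908
0.04·319235 + 0.96·5628847 = 5416462.520, which is < 5421074
This sign pattern matches Cyan.

Cyan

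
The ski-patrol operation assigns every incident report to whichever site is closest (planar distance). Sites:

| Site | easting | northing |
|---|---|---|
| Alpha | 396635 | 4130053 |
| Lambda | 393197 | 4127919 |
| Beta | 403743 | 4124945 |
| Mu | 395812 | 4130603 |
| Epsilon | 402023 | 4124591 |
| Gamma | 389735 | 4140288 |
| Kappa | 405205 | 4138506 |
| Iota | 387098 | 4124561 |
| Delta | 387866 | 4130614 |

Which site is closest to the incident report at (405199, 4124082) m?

Beta

Squared distances to each site:
Alpha: 108994937.000; Lambda: 158770573.000; Beta: 2864705.000; Mu: 130639210.000; Epsilon: 10346057.000; Gamma: 501769732.000; Kappa: 208051812.000; Iota: 327875642.000; Delta: 343099913.000.
Minimum at Beta.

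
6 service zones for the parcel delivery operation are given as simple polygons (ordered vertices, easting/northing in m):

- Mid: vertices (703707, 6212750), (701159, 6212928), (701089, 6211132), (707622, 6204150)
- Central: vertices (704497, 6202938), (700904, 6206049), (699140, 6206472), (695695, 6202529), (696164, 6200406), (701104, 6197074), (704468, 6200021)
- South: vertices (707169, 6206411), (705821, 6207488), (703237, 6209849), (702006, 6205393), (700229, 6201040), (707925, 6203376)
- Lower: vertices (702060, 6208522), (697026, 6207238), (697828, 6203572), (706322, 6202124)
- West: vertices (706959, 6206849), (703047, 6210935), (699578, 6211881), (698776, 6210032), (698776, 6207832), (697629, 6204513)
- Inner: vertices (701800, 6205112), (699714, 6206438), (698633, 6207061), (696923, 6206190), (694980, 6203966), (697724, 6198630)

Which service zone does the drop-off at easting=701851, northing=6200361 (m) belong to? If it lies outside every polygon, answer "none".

Cast a ray rightward from (701851, 6200361). For each polygon, the edges (by vertex number in listed order) whose endpoints lie on opposite sides of northing = 6200361, where each meets that height, and whether that is right or left of the point:
Mid: no edge straddles that height → 0 crossings.
Central: 5–6 at easting≈696230.7 (left), 7–1 at easting≈704471.4 (right) → 1 crossing.
South: no edge straddles that height → 0 crossings.
Lower: no edge straddles that height → 0 crossings.
West: no edge straddles that height → 0 crossings.
Inner: 5–6 at easting≈696833.8 (left), 6–1 at easting≈698812.5 (left) → 0 crossings.
Only Central has an odd count, so the point is inside Central.

Central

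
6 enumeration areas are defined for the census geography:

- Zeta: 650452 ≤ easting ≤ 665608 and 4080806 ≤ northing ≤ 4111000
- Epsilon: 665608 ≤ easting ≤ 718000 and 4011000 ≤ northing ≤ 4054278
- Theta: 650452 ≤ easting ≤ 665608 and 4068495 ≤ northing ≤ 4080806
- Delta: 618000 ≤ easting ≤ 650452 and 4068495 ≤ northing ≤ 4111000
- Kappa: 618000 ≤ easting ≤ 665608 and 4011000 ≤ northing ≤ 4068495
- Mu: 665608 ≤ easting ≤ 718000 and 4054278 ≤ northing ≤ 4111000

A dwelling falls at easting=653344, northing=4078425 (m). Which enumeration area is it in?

Theta

The point has easting = 653344 and northing = 4078425.
Only Theta satisfies 650452 ≤ easting ≤ 665608 and 4068495 ≤ northing ≤ 4080806.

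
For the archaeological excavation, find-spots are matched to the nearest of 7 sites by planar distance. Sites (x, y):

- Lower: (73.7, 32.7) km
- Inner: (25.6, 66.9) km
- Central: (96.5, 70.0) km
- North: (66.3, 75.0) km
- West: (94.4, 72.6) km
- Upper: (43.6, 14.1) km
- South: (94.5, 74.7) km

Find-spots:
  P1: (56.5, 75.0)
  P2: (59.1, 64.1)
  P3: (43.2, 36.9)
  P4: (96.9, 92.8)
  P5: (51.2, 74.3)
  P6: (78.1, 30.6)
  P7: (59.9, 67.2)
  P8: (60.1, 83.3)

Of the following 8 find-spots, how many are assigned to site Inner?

P1 → North
P2 → North
P3 → Upper
P4 → South
P5 → North
P6 → Lower
P7 → North
P8 → North
0 of the 8 go to Inner.

0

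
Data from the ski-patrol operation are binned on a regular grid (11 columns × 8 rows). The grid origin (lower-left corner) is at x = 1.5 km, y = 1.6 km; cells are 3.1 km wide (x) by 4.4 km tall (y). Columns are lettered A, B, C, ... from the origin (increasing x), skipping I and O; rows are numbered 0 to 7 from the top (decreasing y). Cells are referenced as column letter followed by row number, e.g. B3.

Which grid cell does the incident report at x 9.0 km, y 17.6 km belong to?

Column index: ⌊(9.0 − 1.5) / 3.1⌋ = ⌊2.419⌋ = 2 → column C
Row offset from origin: ⌊(17.6 − 1.6) / 4.4⌋ = ⌊3.636⌋ = 3 → row 4 (counted from top)

C4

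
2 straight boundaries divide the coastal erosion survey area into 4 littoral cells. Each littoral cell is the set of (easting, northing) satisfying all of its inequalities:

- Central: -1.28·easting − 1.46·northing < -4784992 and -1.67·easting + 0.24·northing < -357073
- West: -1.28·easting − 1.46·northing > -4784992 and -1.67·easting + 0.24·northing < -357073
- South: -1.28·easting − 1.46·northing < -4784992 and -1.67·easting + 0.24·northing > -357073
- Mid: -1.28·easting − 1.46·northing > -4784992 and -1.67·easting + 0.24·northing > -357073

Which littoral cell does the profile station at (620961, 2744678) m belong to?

-1.28·620961 − 1.46·2744678 = -4802059.960, which is < -4784992
-1.67·620961 + 0.24·2744678 = -378282.150, which is < -357073
This sign pattern matches Central.

Central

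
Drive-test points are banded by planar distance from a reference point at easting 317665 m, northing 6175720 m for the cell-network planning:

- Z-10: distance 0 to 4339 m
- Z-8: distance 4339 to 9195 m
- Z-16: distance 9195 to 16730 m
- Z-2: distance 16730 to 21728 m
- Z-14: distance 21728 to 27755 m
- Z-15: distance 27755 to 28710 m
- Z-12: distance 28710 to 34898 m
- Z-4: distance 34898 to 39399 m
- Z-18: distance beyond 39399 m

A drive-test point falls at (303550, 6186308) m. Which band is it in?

Z-2

Distance = √((303550−317665)² + (6186308−6175720)²) = √(199233225.000 + 112105744.000) = 17644.800 m.
16730 ≤ 17644.800 < 21728 → Z-2.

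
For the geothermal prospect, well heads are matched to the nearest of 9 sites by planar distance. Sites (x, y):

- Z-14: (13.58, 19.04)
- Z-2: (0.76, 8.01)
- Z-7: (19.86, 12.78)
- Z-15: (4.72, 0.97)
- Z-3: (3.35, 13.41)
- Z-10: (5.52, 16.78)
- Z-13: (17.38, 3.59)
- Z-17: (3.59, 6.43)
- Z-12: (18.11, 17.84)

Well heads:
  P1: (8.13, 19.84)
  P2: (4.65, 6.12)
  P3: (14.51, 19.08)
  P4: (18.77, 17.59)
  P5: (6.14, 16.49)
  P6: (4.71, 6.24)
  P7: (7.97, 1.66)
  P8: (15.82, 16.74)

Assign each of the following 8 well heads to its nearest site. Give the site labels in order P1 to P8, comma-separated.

Z-10, Z-17, Z-14, Z-12, Z-10, Z-17, Z-15, Z-12

P1 → Z-10 (d²=16.18)
P2 → Z-17 (d²=1.22)
P3 → Z-14 (d²=0.87)
P4 → Z-12 (d²=0.50)
P5 → Z-10 (d²=0.47)
P6 → Z-17 (d²=1.29)
P7 → Z-15 (d²=11.04)
P8 → Z-12 (d²=6.45)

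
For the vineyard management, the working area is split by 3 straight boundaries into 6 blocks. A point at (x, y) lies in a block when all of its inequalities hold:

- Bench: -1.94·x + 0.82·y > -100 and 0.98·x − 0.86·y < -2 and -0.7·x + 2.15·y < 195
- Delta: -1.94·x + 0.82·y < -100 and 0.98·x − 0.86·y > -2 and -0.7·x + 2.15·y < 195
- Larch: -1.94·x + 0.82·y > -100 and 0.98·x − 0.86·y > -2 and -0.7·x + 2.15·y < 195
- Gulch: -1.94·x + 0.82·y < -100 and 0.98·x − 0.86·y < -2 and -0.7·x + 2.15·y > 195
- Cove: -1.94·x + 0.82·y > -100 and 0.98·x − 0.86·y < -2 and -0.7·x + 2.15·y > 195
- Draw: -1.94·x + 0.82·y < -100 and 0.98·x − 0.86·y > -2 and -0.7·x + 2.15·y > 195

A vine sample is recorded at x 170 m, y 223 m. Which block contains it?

Gulch

-1.94·170 + 0.82·223 = -146.940, which is < -100
0.98·170 − 0.86·223 = -25.180, which is < -2
-0.7·170 + 2.15·223 = 360.450, which is > 195
This sign pattern matches Gulch.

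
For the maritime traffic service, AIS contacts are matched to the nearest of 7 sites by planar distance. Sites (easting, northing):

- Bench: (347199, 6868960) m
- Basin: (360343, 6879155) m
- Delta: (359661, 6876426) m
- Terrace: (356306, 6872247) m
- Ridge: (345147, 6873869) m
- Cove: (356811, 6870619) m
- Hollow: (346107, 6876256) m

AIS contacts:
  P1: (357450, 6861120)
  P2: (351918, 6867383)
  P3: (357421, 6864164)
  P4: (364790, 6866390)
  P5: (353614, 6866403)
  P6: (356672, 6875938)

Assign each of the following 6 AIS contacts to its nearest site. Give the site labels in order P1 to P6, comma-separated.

P1 → Cove (d²=90639322.00)
P2 → Bench (d²=24755890.00)
P3 → Cove (d²=42039125.00)
P4 → Cove (d²=81548882.00)
P5 → Cove (d²=27995465.00)
P6 → Delta (d²=9172265.00)

Cove, Bench, Cove, Cove, Cove, Delta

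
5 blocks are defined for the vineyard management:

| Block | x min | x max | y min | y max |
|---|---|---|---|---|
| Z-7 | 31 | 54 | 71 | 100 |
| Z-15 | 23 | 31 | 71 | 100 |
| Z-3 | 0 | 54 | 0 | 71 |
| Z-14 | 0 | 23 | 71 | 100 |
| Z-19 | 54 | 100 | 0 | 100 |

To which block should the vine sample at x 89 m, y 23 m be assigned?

Z-19

The point has x = 89 and y = 23.
Only Z-19 satisfies 54 ≤ x ≤ 100 and 0 ≤ y ≤ 100.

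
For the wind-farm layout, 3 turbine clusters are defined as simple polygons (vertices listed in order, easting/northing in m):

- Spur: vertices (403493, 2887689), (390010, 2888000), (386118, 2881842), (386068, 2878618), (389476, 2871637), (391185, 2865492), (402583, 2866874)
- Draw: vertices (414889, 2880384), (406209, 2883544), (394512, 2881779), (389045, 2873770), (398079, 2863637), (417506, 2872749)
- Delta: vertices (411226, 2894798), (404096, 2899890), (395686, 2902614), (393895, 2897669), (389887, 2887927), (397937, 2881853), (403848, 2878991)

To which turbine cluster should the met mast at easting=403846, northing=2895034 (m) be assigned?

Cast a ray rightward from (403846, 2895034). For each polygon, the edges (by vertex number in listed order) whose endpoints lie on opposite sides of northing = 2895034, where each meets that height, and whether that is right or left of the point:
Spur: no edge straddles that height → 0 crossings.
Draw: no edge straddles that height → 0 crossings.
Delta: 1–2 at easting≈410895.5 (right), 4–5 at easting≈392810.9 (left) → 1 crossing.
Only Delta has an odd count, so the point is inside Delta.

Delta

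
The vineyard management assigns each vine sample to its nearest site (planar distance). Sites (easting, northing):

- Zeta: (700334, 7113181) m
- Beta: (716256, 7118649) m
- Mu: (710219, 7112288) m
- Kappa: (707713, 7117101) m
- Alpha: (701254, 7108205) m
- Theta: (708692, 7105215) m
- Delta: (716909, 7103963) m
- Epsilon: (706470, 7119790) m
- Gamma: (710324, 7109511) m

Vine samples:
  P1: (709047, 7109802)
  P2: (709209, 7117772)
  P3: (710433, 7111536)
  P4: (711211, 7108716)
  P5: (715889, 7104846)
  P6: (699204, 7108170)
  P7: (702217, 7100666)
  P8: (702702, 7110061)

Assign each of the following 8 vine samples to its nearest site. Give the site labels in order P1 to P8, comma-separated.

P1 → Gamma (d²=1715410.00)
P2 → Kappa (d²=2688257.00)
P3 → Mu (d²=611300.00)
P4 → Gamma (d²=1418794.00)
P5 → Delta (d²=1820089.00)
P6 → Alpha (d²=4203725.00)
P7 → Alpha (d²=57763890.00)
P8 → Alpha (d²=5541440.00)

Gamma, Kappa, Mu, Gamma, Delta, Alpha, Alpha, Alpha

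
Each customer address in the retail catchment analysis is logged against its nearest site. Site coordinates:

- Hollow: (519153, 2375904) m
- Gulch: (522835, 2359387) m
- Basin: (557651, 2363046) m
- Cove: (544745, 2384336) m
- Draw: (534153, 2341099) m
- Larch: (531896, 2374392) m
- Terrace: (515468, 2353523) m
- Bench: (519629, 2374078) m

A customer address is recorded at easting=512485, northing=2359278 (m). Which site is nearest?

Squared distances to each site:
Hollow: 320886100.000; Gulch: 107134381.000; Basin: 2054165380.000; Cove: 1668610964.000; Draw: 799978265.000; Larch: 605219917.000; Terrace: 42018314.000; Bench: 270076736.000.
Minimum at Terrace.

Terrace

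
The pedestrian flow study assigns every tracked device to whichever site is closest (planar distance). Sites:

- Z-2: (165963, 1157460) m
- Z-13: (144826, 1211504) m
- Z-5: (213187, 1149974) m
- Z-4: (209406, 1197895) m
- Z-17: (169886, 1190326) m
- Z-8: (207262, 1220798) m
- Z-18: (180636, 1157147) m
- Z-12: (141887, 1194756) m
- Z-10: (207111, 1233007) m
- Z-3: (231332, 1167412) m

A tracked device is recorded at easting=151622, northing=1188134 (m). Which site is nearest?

Squared distances to each site:
Z-2: 1146558557.000; Z-13: 592342516.000; Z-5: 5246434825.000; Z-4: 3434267777.000; Z-17: 338378560.000; Z-8: 4162746496.000; Z-18: 1802006365.000; Z-12: 138621109.000; Z-10: 5092615250.000; Z-3: 6783085384.000.
Minimum at Z-12.

Z-12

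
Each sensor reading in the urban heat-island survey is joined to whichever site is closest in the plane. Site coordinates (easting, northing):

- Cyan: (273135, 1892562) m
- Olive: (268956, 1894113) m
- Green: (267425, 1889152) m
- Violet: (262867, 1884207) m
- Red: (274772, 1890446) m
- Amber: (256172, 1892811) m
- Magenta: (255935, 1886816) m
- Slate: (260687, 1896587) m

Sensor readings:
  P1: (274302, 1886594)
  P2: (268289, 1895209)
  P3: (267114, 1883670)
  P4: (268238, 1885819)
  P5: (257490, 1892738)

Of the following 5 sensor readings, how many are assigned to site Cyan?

0

P1 → Red
P2 → Olive
P3 → Violet
P4 → Green
P5 → Amber
0 of the 5 go to Cyan.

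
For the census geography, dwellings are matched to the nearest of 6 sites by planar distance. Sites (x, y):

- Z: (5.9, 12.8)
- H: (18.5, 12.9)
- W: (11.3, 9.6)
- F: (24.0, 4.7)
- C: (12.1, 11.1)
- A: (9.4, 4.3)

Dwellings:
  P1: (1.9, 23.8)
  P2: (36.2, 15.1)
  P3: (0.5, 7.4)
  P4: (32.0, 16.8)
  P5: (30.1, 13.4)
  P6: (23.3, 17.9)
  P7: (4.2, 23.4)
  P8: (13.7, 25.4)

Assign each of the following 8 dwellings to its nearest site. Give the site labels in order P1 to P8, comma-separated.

Z, F, Z, H, F, H, Z, H

P1 → Z (d²=137.00)
P2 → F (d²=257.00)
P3 → Z (d²=58.32)
P4 → H (d²=197.46)
P5 → F (d²=112.90)
P6 → H (d²=48.04)
P7 → Z (d²=115.25)
P8 → H (d²=179.29)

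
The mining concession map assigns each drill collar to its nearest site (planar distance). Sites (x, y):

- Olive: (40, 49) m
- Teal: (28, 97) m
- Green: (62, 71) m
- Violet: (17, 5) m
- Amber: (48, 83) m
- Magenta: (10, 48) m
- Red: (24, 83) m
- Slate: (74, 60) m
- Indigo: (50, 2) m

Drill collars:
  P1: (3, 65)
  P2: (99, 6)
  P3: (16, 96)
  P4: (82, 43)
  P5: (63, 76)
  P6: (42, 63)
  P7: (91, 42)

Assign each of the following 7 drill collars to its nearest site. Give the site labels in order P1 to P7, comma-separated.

P1 → Magenta (d²=338.00)
P2 → Indigo (d²=2417.00)
P3 → Teal (d²=145.00)
P4 → Slate (d²=353.00)
P5 → Green (d²=26.00)
P6 → Olive (d²=200.00)
P7 → Slate (d²=613.00)

Magenta, Indigo, Teal, Slate, Green, Olive, Slate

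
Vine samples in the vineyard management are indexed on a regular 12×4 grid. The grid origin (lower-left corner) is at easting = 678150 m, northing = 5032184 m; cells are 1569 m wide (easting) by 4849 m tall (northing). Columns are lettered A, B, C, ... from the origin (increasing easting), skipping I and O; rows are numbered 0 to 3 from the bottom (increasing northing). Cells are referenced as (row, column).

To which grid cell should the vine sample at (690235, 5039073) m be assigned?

Column index: ⌊(690235 − 678150) / 1569⌋ = ⌊7.702⌋ = 7 → column H
Row offset from origin: ⌊(5039073 − 5032184) / 4849⌋ = ⌊1.421⌋ = 1 → row 1

(1, H)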